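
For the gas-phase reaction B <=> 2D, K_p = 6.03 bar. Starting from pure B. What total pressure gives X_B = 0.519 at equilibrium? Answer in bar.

P = 4.09 bar

Let X = conversion of B (basis 1 mol B); extent of reaction ξ = X.
Species balance: n_B = 1 − X; n_D = 2X.
Total moles n_T = 1 + X.
K_p = p_D^2 / (p_B) with p_i = (n_i/n_T)·P.
At X = 0.519: the mole-fraction product g(X) = Π y_i^ν_i = 1.475. Since K_p = g(X)·P^{1}, P = (K_p/g)^(1/1) = (6.03/1.475)^(1/1) = 4.09 bar.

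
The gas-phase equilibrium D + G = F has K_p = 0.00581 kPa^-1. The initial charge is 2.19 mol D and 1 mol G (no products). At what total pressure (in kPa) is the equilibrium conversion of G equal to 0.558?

Basis: 1 mol G initially; let X = conversion of G. Extent ξ = X.
Moles: n_D = 2.19 − X; n_G = 1 − X; n_F = X.
Summing: n_T = 3.19 − X.
K_p = p_F / (p_D p_G) with p_i = (n_i/n_T)·P.
At X = 0.558: the mole-fraction product g(X) = Π y_i^ν_i = 2.036. Since K_p = g(X)·P^{-1}, P = (g/K_p)^(1/1) = (2.036/0.00581)^(1/1) = 350 kPa.

P = 350 kPa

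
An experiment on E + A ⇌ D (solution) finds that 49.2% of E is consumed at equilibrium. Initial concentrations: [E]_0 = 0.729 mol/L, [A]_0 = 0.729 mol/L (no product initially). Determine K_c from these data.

K_c = 2.62 L/mol

Let X = conversion of E.
Concentrations: [E] = 0.729 − 0.729X; [A] = 0.729 − 0.729X; [D] = 0.729X.
At X = 0.492: [E] = 0.37, [A] = 0.37, [D] = 0.359.
K_c = [D] / ([E] [A]) = 2.62 L/mol.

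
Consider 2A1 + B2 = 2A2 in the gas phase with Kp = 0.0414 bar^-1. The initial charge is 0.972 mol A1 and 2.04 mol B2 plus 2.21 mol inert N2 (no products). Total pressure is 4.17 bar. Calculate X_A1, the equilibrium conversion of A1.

Take 0.972 mol A1 as basis and let X be its fractional conversion, so ξ = 0.486X.
Moles: n_A1 = 0.972 − 0.972X; n_B2 = 2.04 − 0.486X; n_A2 = 0.972X; n_I = 2.21 (inert).
Total moles n_T = 5.22 − 0.486X.
y_i = n_i/n_T, p_i = y_i·P. Kp = p_A2^2 / (p_A1^2 p_B2).
This yields a degree-3 equation in X; solving on (0,1), X = 0.204.

X = 0.204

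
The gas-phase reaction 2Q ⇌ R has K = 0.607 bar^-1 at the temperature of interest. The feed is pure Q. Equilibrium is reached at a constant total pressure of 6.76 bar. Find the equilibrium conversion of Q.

Let X = conversion of Q (basis 1 mol Q); extent of reaction ξ = 0.5X.
At extent ξ: n_Q = 1 − X; n_R = 0.5X.
n_T = Σnᵢ = 1 − 0.5X.
With p_i = (n_i/n_T)P, K = p_R / (p_Q^2).
Equating to 0.607 bar^-1 and solving on 0 < X < 1: X = 0.760.

X = 0.760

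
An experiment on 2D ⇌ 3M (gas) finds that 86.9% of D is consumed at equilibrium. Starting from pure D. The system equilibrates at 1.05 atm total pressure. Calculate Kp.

Kp = 94.5 atm

Let X = conversion of D (basis 1 mol D); extent of reaction ξ = 0.5X.
Mole table: n_D = 1 − X; n_M = 1.5X.
n_T = Σnᵢ = 1 + 0.5X.
At X = 0.869: n_D = 0.131, n_M = 1.3, n_T = 1.43.
p_i = (n_i/n_T)·P. Kp = p_M^3 / (p_D^2) = 94.5 atm.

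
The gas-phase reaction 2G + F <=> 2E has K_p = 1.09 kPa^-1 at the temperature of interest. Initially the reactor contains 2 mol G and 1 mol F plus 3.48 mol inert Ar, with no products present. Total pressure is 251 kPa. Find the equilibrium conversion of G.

X = 0.769

Basis: 2 mol G initially; let X = conversion of G. Extent ξ = X.
Species balance: n_G = 2 − 2X; n_F = 1 − X; n_E = 2X; n_I = 3.48 (inert).
n_T = Σnᵢ = 6.48 − X.
Mole fractions y_i = n_i/n_T; K_p = p_E^2 / (p_G^2 p_F) with p_i = y_i·P.
This yields a degree-3 equation in X; solving on (0,1), X = 0.769.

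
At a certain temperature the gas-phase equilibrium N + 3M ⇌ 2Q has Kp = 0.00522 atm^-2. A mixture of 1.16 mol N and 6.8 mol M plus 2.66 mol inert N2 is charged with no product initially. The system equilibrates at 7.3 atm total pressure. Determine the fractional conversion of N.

Let X = conversion of N (basis 1.16 mol N); extent of reaction ξ = 1.16X.
Moles: n_N = 1.16 − 1.16X; n_M = 6.8 − 3.48X; n_Q = 2.32X; n_I = 2.66 (inert).
Summing: n_T = 10.6 − 2.32X.
y_i = n_i/n_T, p_i = y_i·P. Kp = p_Q^2 / (p_N p_M^3).
Setting this equal to 0.00522 atm^-2 and taking the physical root (0 < X < 1) gives X = 0.289.

X = 0.289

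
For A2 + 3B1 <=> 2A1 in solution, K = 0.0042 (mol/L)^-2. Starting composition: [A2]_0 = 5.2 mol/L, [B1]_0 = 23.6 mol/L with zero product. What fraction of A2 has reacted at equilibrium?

Let X = conversion of A2; extent ξ = 5.2·X mol/L.
Concentrations: [A2] = 5.2 − 5.2X; [B1] = 23.6 − 15.6X; [A1] = 10.4X.
K = [A1]^2 / ([A2] [B1]^3).
Setting equal to 0.0042 and solving for X on (0,1) gives X = 0.552.

X = 0.552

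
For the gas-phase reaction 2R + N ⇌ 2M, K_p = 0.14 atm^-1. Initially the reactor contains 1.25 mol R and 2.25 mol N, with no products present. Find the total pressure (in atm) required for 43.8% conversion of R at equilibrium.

P = 7.08 atm

Take 1.25 mol R as basis and let X be its fractional conversion, so ξ = 0.625X.
Mole table: n_R = 1.25 − 1.25X; n_N = 2.25 − 0.625X; n_M = 1.25X.
Total moles n_T = 3.5 − 0.625X.
K_p = p_M^2 / (p_R^2 p_N) with p_i = (n_i/n_T)·P.
At X = 0.438: the mole-fraction product g(X) = Π y_i^ν_i = 0.9916. Since K_p = g(X)·P^{-1}, P = (g/K_p)^(1/1) = (0.9916/0.14)^(1/1) = 7.08 atm.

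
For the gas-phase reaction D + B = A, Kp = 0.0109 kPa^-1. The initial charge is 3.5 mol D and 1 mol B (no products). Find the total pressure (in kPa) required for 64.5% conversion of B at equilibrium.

P = 225 kPa

Basis: 1 mol B initially; let X = conversion of B. Extent ξ = X.
At extent ξ: n_D = 3.5 − X; n_B = 1 − X; n_A = X.
Total moles n_T = 4.5 − X.
Kp = p_A / (p_D p_B) with p_i = (n_i/n_T)·P.
At X = 0.645: the mole-fraction product g(X) = Π y_i^ν_i = 2.453. Since Kp = g(X)·P^{-1}, P = (g/Kp)^(1/1) = (2.453/0.0109)^(1/1) = 225 kPa.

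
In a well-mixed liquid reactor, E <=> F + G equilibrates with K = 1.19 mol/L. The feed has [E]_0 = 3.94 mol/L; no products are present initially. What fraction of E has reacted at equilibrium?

Let X = conversion of E; extent ξ = 3.94·X mol/L.
Concentrations: [E] = 3.94 − 3.94X; [F] = 3.94X; [G] = 3.94X.
K = [F] [G] / ([E]).
Equating to 1.19 mol/L: the physical root is X = 0.419.

X = 0.419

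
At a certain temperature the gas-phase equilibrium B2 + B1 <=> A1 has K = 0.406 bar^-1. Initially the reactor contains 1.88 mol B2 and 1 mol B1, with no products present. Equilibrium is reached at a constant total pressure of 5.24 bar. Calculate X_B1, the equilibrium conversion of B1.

X = 0.549

Take 1 mol B1 as basis and let X be its fractional conversion, so ξ = X.
Mole table: n_B2 = 1.88 − X; n_B1 = 1 − X; n_A1 = X.
n_T = Σnᵢ = 2.88 − X.
y_i = n_i/n_T, p_i = y_i·P. K = p_A1 / (p_B2 p_B1).
Setting this equal to 0.406 bar^-1 and taking the physical root (0 < X < 1) gives X = 0.549.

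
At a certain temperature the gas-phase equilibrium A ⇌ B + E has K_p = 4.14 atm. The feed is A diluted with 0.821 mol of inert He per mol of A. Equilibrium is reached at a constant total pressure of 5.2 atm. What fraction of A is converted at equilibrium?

Basis: 1 mol A initially; let X = conversion of A. Extent ξ = X.
Moles: n_A = 1 − X; n_B = X; n_E = X; n_I = 0.821 (inert).
Summing: n_T = 1.82 + X.
y_i = n_i/n_T, p_i = y_i·P. K_p = p_B p_E / (p_A).
This yields a degree-2 equation in X; solving on (0,1), X = 0.735.

X = 0.735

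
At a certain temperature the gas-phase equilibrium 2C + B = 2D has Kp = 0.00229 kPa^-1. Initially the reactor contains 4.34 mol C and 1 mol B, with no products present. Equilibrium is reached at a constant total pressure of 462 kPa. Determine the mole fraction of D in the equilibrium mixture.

Basis: 1 mol B initially; let X = conversion of B. Extent ξ = X.
Mole table: n_C = 4.34 − 2X; n_B = 1 − X; n_D = 2X.
Summing: n_T = 5.34 − X.
Mole fractions y_i = n_i/n_T; Kp = p_D^2 / (p_C^2 p_B) with p_i = y_i·P.
This yields a degree-3 equation in X; solving on (0,1), X = 0.529.
Then n_D = 1.06, n_T = 4.81, so y_D = 0.220.

y_D = 0.220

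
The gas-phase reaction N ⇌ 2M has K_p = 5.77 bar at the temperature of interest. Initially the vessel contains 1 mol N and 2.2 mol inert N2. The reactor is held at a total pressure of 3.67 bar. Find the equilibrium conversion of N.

X = 0.689

Basis: 1 mol N initially; let X = conversion of N. Extent ξ = X.
At extent ξ: n_N = 1 − X; n_M = 2X; n_I = 2.2 (inert).
n_T = Σnᵢ = 3.2 + X.
Mole fractions y_i = n_i/n_T; K_p = p_M^2 / (p_N) with p_i = y_i·P.
Equating to 5.77 bar and solving on 0 < X < 1: X = 0.689.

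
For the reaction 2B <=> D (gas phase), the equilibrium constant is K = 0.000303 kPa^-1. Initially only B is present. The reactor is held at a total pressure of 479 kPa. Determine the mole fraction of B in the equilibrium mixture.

Let X = conversion of B (basis 1 mol B); extent of reaction ξ = 0.5X.
Species balance: n_B = 1 − X; n_D = 0.5X.
n_T = Σnᵢ = 1 − 0.5X.
With p_i = (n_i/n_T)P, K = p_D / (p_B^2).
This yields a degree-2 equation in X; solving on (0,1), X = 0.205.
Then n_B = 0.795, n_T = 0.898, so y_B = 0.886.

y_B = 0.886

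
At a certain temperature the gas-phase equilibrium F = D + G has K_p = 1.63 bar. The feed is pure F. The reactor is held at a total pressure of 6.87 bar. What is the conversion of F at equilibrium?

X = 0.438

Basis: 1 mol F initially; let X = conversion of F. Extent ξ = X.
Species balance: n_F = 1 − X; n_D = X; n_G = X.
Summing: n_T = 1 + X.
Mole fractions y_i = n_i/n_T; K_p = p_D p_G / (p_F) with p_i = y_i·P.
Equating to 1.63 bar and solving on 0 < X < 1: X = 0.438.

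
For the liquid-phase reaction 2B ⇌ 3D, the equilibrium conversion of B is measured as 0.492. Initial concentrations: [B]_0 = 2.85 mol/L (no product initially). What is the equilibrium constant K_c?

Let X = conversion of B.
Concentrations: [B] = 2.85 − 2.85X; [D] = 4.28X.
At X = 0.492: [B] = 1.45, [D] = 2.1.
K_c = [D]^3 / ([B]^2) = 4.44 mol/L.

K_c = 4.44 mol/L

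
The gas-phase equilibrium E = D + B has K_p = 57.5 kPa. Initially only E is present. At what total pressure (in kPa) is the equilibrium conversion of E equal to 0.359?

Let X = conversion of E (basis 1 mol E); extent of reaction ξ = X.
At extent ξ: n_E = 1 − X; n_D = X; n_B = X.
Summing: n_T = 1 + X.
K_p = p_D p_B / (p_E) with p_i = (n_i/n_T)·P.
At X = 0.359: the mole-fraction product g(X) = Π y_i^ν_i = 0.1479. Since K_p = g(X)·P^{1}, P = (K_p/g)^(1/1) = (57.5/0.1479)^(1/1) = 389 kPa.

P = 389 kPa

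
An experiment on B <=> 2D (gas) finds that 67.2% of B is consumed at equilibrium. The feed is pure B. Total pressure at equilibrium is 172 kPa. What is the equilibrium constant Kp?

Basis: 1 mol B initially; let X = conversion of B. Extent ξ = X.
At extent ξ: n_B = 1 − X; n_D = 2X.
Summing: n_T = 1 + X.
At X = 0.672: n_B = 0.328, n_D = 1.34, n_T = 1.67.
p_i = (n_i/n_T)·P. Kp = p_D^2 / (p_B) = 567 kPa.

Kp = 567 kPa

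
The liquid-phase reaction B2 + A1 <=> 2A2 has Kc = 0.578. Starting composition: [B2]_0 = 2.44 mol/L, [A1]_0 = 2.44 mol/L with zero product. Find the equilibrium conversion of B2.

X = 0.275

Let X = conversion of B2; extent ξ = 2.44·X mol/L.
Concentrations: [B2] = 2.44 − 2.44X; [A1] = 2.44 − 2.44X; [A2] = 4.88X.
Kc = [A2]^2 / ([B2] [A1]).
Setting equal to 0.578 and solving for X on (0,1) gives X = 0.275.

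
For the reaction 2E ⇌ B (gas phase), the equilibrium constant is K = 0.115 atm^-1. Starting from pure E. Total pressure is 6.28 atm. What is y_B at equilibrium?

Basis: 1 mol E initially; let X = conversion of E. Extent ξ = 0.5X.
Mole table: n_E = 1 − X; n_B = 0.5X.
Total moles n_T = 1 − 0.5X.
With p_i = (n_i/n_T)P, K = p_B / (p_E^2).
Setting this equal to 0.115 atm^-1 and taking the physical root (0 < X < 1) gives X = 0.493.
Then n_B = 0.246, n_T = 0.754, so y_B = 0.327.

y_B = 0.327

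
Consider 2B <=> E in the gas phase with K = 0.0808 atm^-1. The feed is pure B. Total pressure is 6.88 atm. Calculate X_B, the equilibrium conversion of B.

X = 0.443

Basis: 1 mol B initially; let X = conversion of B. Extent ξ = 0.5X.
Species balance: n_B = 1 − X; n_E = 0.5X.
Summing: n_T = 1 − 0.5X.
Mole fractions y_i = n_i/n_T; K = p_E / (p_B^2) with p_i = y_i·P.
Equating to 0.0808 atm^-1 and solving on 0 < X < 1: X = 0.443.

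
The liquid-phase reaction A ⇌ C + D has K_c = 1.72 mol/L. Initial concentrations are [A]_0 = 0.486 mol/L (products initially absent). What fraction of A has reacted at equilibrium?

Let X = conversion of A; extent ξ = 0.486·X mol/L.
Concentrations: [A] = 0.486 − 0.486X; [C] = 0.486X; [D] = 0.486X.
K_c = [C] [D] / ([A]).
Solving K_c = 1.72 for X ∈ (0,1): X = 0.813.

X = 0.813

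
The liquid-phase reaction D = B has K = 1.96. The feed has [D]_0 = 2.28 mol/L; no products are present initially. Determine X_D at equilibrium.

Let X = conversion of D; extent ξ = 2.28·X mol/L.
Concentrations: [D] = 2.28 − 2.28X; [B] = 2.28X.
K = [B] / ([D]).
Equating to 1.96: the physical root is X = 0.662.

X = 0.662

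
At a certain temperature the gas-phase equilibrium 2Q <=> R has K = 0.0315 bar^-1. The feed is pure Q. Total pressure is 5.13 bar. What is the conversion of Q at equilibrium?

Take 1 mol Q as basis and let X be its fractional conversion, so ξ = 0.5X.
Species balance: n_Q = 1 − X; n_R = 0.5X.
Total moles n_T = 1 − 0.5X.
With p_i = (n_i/n_T)P, K = p_R / (p_Q^2).
Substituting and setting equal to 0.0315 bar^-1 gives a polynomial in X; the root in (0,1) is X = 0.221.

X = 0.221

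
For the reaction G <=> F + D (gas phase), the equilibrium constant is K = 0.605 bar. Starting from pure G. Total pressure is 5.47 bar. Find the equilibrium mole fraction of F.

y_F = 0.240

Take 1 mol G as basis and let X be its fractional conversion, so ξ = X.
At extent ξ: n_G = 1 − X; n_F = X; n_D = X.
Total moles n_T = 1 + X.
With p_i = (n_i/n_T)P, K = p_F p_D / (p_G).
Setting this equal to 0.605 bar and taking the physical root (0 < X < 1) gives X = 0.316.
Then n_F = 0.316, n_T = 1.32, so y_F = 0.240.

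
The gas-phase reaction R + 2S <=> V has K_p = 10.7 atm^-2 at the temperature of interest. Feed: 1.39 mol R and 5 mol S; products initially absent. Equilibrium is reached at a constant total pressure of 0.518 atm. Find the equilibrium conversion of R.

Let X = conversion of R (basis 1.39 mol R); extent of reaction ξ = 1.39X.
Moles: n_R = 1.39 − 1.39X; n_S = 5 − 2.78X; n_V = 1.39X.
n_T = Σnᵢ = 6.39 − 2.78X.
y_i = n_i/n_T, p_i = y_i·P. K_p = p_V / (p_R p_S^2).
Equating to 10.7 atm^-2 and solving on 0 < X < 1: X = 0.590.

X = 0.590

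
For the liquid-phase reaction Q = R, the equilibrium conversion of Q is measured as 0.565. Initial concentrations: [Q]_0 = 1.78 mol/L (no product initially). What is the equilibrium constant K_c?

K_c = 1.3

Let X = conversion of Q.
Concentrations: [Q] = 1.78 − 1.78X; [R] = 1.78X.
At X = 0.565: [Q] = 0.774, [R] = 1.01.
K_c = [R] / ([Q]) = 1.3.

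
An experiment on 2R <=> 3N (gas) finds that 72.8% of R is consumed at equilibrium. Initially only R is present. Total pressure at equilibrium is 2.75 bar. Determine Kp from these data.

Kp = 35.5 bar

Basis: 1 mol R initially; let X = conversion of R. Extent ξ = 0.5X.
At extent ξ: n_R = 1 − X; n_N = 1.5X.
Summing: n_T = 1 + 0.5X.
At X = 0.728: n_R = 0.272, n_N = 1.09, n_T = 1.36.
p_i = (n_i/n_T)·P. Kp = p_N^3 / (p_R^2) = 35.5 bar.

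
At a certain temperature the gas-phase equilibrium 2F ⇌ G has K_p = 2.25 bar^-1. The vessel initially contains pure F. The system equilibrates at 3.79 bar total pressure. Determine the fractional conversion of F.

Let X = conversion of F (basis 1 mol F); extent of reaction ξ = 0.5X.
Mole table: n_F = 1 − X; n_G = 0.5X.
Summing: n_T = 1 − 0.5X.
Mole fractions y_i = n_i/n_T; K_p = p_G / (p_F^2) with p_i = y_i·P.
Setting this equal to 2.25 bar^-1 and taking the physical root (0 < X < 1) gives X = 0.831.

X = 0.831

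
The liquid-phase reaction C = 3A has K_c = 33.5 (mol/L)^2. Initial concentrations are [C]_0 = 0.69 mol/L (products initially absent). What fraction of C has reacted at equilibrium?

X = 0.802

Let X = conversion of C; extent ξ = 0.69·X mol/L.
Concentrations: [C] = 0.69 − 0.69X; [A] = 2.07X.
K_c = [A]^3 / ([C]).
Solving K_c = 33.5 for X ∈ (0,1): X = 0.802.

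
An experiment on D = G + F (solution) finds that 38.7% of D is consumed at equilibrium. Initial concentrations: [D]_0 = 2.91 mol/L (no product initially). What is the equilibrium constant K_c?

K_c = 0.711 mol/L

Let X = conversion of D.
Concentrations: [D] = 2.91 − 2.91X; [G] = 2.91X; [F] = 2.91X.
At X = 0.387: [D] = 1.78, [G] = 1.13, [F] = 1.13.
K_c = [G] [F] / ([D]) = 0.711 mol/L.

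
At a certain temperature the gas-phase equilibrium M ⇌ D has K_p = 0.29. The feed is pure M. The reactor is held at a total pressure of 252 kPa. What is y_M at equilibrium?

Let X = conversion of M (basis 1 mol M); extent of reaction ξ = X.
Mole table: n_M = 1 − X; n_D = X.
Total moles n_T = 1 (Δν = 0, constant).
Mole fractions y_i = n_i/n_T; K_p = p_D / (p_M) with p_i = y_i·P.
Equating to 0.29 and solving on 0 < X < 1: X = 0.225.
Then n_M = 0.775, n_T = 1, so y_M = 0.775.

y_M = 0.775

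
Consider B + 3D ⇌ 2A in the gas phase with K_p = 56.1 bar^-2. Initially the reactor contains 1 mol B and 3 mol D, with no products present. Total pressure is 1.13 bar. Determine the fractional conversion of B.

Let X = conversion of B (basis 1 mol B); extent of reaction ξ = X.
Species balance: n_B = 1 − X; n_D = 3 − 3X; n_A = 2X.
Summing: n_T = 4 − 2X.
With p_i = (n_i/n_T)P, K_p = p_A^2 / (p_B p_D^3).
This yields a degree-4 equation in X; solving on (0,1), X = 0.711.

X = 0.711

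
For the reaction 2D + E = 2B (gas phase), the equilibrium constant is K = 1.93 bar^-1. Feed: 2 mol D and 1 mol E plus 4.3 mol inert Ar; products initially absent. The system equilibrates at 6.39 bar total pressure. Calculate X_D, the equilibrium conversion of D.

X = 0.490

Basis: 2 mol D initially; let X = conversion of D. Extent ξ = X.
At extent ξ: n_D = 2 − 2X; n_E = 1 − X; n_B = 2X; n_I = 4.3 (inert).
n_T = Σnᵢ = 7.3 − X.
With p_i = (n_i/n_T)P, K = p_B^2 / (p_D^2 p_E).
Substituting and setting equal to 1.93 bar^-1 gives a polynomial in X; the root in (0,1) is X = 0.490.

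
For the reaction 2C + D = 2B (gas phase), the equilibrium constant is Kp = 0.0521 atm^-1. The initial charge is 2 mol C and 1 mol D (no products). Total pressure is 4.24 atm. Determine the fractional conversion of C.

Basis: 2 mol C initially; let X = conversion of C. Extent ξ = X.
Mole table: n_C = 2 − 2X; n_D = 1 − X; n_B = 2X.
Summing: n_T = 3 − X.
y_i = n_i/n_T, p_i = y_i·P. Kp = p_B^2 / (p_C^2 p_D).
Substituting and setting equal to 0.0521 atm^-1 gives a polynomial in X; the root in (0,1) is X = 0.201.

X = 0.201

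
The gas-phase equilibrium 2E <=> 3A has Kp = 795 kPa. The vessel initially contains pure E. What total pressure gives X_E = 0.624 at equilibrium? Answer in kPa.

Let X = conversion of E (basis 1 mol E); extent of reaction ξ = 0.5X.
Moles: n_E = 1 − X; n_A = 1.5X.
Total moles n_T = 1 + 0.5X.
Kp = p_A^3 / (p_E^2) with p_i = (n_i/n_T)·P.
At X = 0.624: the mole-fraction product g(X) = Π y_i^ν_i = 4.421. Since Kp = g(X)·P^{1}, P = (Kp/g)^(1/1) = (795/4.421)^(1/1) = 180 kPa.

P = 180 kPa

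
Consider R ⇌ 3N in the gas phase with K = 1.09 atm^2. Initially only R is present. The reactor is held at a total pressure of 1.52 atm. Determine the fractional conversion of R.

X = 0.317

Let X = conversion of R (basis 1 mol R); extent of reaction ξ = X.
At extent ξ: n_R = 1 − X; n_N = 3X.
n_T = Σnᵢ = 1 + 2X.
With p_i = (n_i/n_T)P, K = p_N^3 / (p_R).
Setting this equal to 1.09 atm^2 and taking the physical root (0 < X < 1) gives X = 0.317.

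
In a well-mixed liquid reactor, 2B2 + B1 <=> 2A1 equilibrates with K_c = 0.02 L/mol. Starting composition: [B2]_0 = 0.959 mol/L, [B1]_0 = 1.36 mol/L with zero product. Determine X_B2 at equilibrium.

X = 0.139

Let X = conversion of B2; extent ξ = 0.959X/2 mol/L.
Concentrations: [B2] = 0.959 − 0.959X; [B1] = 1.36 − 0.479X; [A1] = 0.959X.
K_c = [A1]^2 / ([B2]^2 [B1]).
Setting equal to 0.02 and solving for X on (0,1) gives X = 0.139.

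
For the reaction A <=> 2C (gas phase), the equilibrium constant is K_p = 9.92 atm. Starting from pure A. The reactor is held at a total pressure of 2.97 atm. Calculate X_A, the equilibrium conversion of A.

X = 0.675

Basis: 1 mol A initially; let X = conversion of A. Extent ξ = X.
At extent ξ: n_A = 1 − X; n_C = 2X.
Total moles n_T = 1 + X.
y_i = n_i/n_T, p_i = y_i·P. K_p = p_C^2 / (p_A).
Substituting and setting equal to 9.92 atm gives a polynomial in X; the root in (0,1) is X = 0.675.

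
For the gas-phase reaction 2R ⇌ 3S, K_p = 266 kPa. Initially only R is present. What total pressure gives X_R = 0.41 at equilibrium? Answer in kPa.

P = 480 kPa

Take 1 mol R as basis and let X be its fractional conversion, so ξ = 0.5X.
Species balance: n_R = 1 − X; n_S = 1.5X.
Summing: n_T = 1 + 0.5X.
K_p = p_S^3 / (p_R^2) with p_i = (n_i/n_T)·P.
At X = 0.41: the mole-fraction product g(X) = Π y_i^ν_i = 0.5545. Since K_p = g(X)·P^{1}, P = (K_p/g)^(1/1) = (266/0.5545)^(1/1) = 480 kPa.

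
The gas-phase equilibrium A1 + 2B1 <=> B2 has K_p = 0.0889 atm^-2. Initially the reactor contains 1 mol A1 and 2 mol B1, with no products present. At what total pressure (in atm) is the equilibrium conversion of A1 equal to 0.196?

Let X = conversion of A1 (basis 1 mol A1); extent of reaction ξ = X.
At extent ξ: n_A1 = 1 − X; n_B1 = 2 − 2X; n_B2 = X.
Summing: n_T = 3 − 2X.
K_p = p_B2 / (p_A1 p_B1^2) with p_i = (n_i/n_T)·P.
At X = 0.196: the mole-fraction product g(X) = Π y_i^ν_i = 0.6413. Since K_p = g(X)·P^{-2}, P = (g/K_p)^(1/2) = (0.6413/0.0889)^(1/2) = 2.69 atm.

P = 2.69 atm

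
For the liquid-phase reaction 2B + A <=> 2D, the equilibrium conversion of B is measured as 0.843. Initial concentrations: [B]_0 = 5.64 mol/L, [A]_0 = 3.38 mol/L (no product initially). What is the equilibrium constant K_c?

Let X = conversion of B.
Concentrations: [B] = 5.64 − 5.64X; [A] = 3.38 − 2.82X; [D] = 5.64X.
At X = 0.843: [B] = 0.885, [A] = 1, [D] = 4.75.
K_c = [D]^2 / ([B]^2 [A]) = 28.8 L/mol.

K_c = 28.8 L/mol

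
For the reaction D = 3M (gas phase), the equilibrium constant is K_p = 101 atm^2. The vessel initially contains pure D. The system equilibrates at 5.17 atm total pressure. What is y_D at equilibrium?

y_D = 0.158

Let X = conversion of D (basis 1 mol D); extent of reaction ξ = X.
Mole table: n_D = 1 − X; n_M = 3X.
Total moles n_T = 1 + 2X.
With p_i = (n_i/n_T)P, K_p = p_M^3 / (p_D).
This yields a degree-3 equation in X; solving on (0,1), X = 0.640.
Then n_D = 0.36, n_T = 2.28, so y_D = 0.158.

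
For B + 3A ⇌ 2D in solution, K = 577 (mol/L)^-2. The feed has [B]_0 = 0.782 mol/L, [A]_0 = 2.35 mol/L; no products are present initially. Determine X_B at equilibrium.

Let X = conversion of B; extent ξ = 0.782·X mol/L.
Concentrations: [B] = 0.782 − 0.782X; [A] = 2.35 − 2.35X; [D] = 1.56X.
K = [D]^2 / ([B] [A]^3).
Setting equal to 577 and solving for X on (0,1) gives X = 0.868.

X = 0.868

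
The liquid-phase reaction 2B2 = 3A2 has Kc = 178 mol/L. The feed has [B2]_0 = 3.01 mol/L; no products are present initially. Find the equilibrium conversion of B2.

X = 0.822

Let X = conversion of B2; extent ξ = 3.01X/2 mol/L.
Concentrations: [B2] = 3.01 − 3.01X; [A2] = 4.51X.
Kc = [A2]^3 / ([B2]^2).
Solving Kc = 178 for X ∈ (0,1): X = 0.822.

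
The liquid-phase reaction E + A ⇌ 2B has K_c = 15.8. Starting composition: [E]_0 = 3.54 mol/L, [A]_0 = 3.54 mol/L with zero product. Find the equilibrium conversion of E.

Let X = conversion of E; extent ξ = 3.54·X mol/L.
Concentrations: [E] = 3.54 − 3.54X; [A] = 3.54 − 3.54X; [B] = 7.08X.
K_c = [B]^2 / ([E] [A]).
Setting equal to 15.8 and solving for X on (0,1) gives X = 0.665.

X = 0.665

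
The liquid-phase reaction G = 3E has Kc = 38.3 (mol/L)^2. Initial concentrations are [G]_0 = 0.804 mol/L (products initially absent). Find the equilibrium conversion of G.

Let X = conversion of G; extent ξ = 0.804·X mol/L.
Concentrations: [G] = 0.804 − 0.804X; [E] = 2.41X.
Kc = [E]^3 / ([G]).
This equals 38.3 at X = 0.782 (the root in 0 < X < 1).

X = 0.782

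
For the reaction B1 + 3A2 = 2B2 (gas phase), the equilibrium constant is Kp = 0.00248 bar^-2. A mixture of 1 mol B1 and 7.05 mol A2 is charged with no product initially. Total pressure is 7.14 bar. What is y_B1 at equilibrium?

y_B1 = 0.094

Take 1 mol B1 as basis and let X be its fractional conversion, so ξ = X.
Mole table: n_B1 = 1 − X; n_A2 = 7.05 − 3X; n_B2 = 2X.
Summing: n_T = 8.05 − 2X.
y_i = n_i/n_T, p_i = y_i·P. Kp = p_B2^2 / (p_B1 p_A2^3).
This yields a degree-4 equation in X; solving on (0,1), X = 0.303.
Then n_B1 = 0.697, n_T = 7.44, so y_B1 = 0.094.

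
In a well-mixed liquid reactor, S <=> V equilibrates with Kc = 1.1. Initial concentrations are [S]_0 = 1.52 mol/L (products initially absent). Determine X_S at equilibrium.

Let X = conversion of S; extent ξ = 1.52·X mol/L.
Concentrations: [S] = 1.52 − 1.52X; [V] = 1.52X.
Kc = [V] / ([S]).
Equating to 1.1: the physical root is X = 0.524.

X = 0.524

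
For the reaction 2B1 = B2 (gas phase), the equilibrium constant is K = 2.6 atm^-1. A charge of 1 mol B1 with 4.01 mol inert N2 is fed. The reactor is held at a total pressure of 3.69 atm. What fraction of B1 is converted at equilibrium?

Basis: 1 mol B1 initially; let X = conversion of B1. Extent ξ = 0.5X.
At extent ξ: n_B1 = 1 − X; n_B2 = 0.5X; n_I = 4.01 (inert).
n_T = Σnᵢ = 5.01 − 0.5X.
Mole fractions y_i = n_i/n_T; K = p_B2 / (p_B1^2) with p_i = y_i·P.
This yields a degree-2 equation in X; solving on (0,1), X = 0.613.

X = 0.613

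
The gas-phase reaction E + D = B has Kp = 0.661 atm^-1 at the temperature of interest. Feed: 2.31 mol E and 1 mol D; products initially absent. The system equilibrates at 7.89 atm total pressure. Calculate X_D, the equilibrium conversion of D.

Let X = conversion of D (basis 1 mol D); extent of reaction ξ = X.
Moles: n_E = 2.31 − X; n_D = 1 − X; n_B = X.
Summing: n_T = 3.31 − X.
With p_i = (n_i/n_T)P, Kp = p_B / (p_E p_D).
Equating to 0.661 atm^-1 and solving on 0 < X < 1: X = 0.760.

X = 0.760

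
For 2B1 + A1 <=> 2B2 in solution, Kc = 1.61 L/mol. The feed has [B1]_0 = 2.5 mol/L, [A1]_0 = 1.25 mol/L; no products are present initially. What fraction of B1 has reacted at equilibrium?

Let X = conversion of B1; extent ξ = 2.5X/2 mol/L.
Concentrations: [B1] = 2.5 − 2.5X; [A1] = 1.25 − 1.25X; [B2] = 2.5X.
Kc = [B2]^2 / ([B1]^2 [A1]).
This equals 1.61 at X = 0.501 (the root in 0 < X < 1).

X = 0.501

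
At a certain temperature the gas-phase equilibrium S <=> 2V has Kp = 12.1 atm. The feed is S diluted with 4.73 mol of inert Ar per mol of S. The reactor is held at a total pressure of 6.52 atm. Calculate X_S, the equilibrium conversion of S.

X = 0.792

Take 1 mol S as basis and let X be its fractional conversion, so ξ = X.
At extent ξ: n_S = 1 − X; n_V = 2X; n_I = 4.73 (inert).
Total moles n_T = 5.73 + X.
With p_i = (n_i/n_T)P, Kp = p_V^2 / (p_S).
Substituting and setting equal to 12.1 atm gives a polynomial in X; the root in (0,1) is X = 0.792.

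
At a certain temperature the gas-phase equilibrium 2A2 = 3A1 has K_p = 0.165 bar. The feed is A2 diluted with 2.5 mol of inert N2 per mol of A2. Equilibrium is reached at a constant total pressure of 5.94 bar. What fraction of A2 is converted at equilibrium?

X = 0.255

Let X = conversion of A2 (basis 1 mol A2); extent of reaction ξ = 0.5X.
Species balance: n_A2 = 1 − X; n_A1 = 1.5X; n_I = 2.5 (inert).
n_T = Σnᵢ = 3.5 + 0.5X.
With p_i = (n_i/n_T)P, K_p = p_A1^3 / (p_A2^2).
Substituting and setting equal to 0.165 bar gives a polynomial in X; the root in (0,1) is X = 0.255.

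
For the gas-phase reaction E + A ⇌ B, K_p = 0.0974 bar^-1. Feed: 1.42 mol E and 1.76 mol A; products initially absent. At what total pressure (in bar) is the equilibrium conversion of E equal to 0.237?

Let X = conversion of E (basis 1.42 mol E); extent of reaction ξ = 1.42X.
At extent ξ: n_E = 1.42 − 1.42X; n_A = 1.76 − 1.42X; n_B = 1.42X.
Total moles n_T = 3.18 − 1.42X.
K_p = p_B / (p_E p_A) with p_i = (n_i/n_T)·P.
At X = 0.237: the mole-fraction product g(X) = Π y_i^ν_i = 0.6205. Since K_p = g(X)·P^{-1}, P = (g/K_p)^(1/1) = (0.6205/0.0974)^(1/1) = 6.37 bar.

P = 6.37 bar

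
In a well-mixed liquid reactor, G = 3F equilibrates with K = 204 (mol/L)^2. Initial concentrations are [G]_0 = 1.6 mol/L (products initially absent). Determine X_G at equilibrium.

X = 0.816

Let X = conversion of G; extent ξ = 1.6·X mol/L.
Concentrations: [G] = 1.6 − 1.6X; [F] = 4.8X.
K = [F]^3 / ([G]).
Solving K = 204 for X ∈ (0,1): X = 0.816.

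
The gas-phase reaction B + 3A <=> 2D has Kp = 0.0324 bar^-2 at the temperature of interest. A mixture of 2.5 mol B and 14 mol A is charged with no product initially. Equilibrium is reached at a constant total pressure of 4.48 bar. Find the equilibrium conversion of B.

Take 2.5 mol B as basis and let X be its fractional conversion, so ξ = 2.5X.
At extent ξ: n_B = 2.5 − 2.5X; n_A = 14 − 7.5X; n_D = 5X.
n_T = Σnᵢ = 16.5 − 5X.
Mole fractions y_i = n_i/n_T; Kp = p_D^2 / (p_B p_A^3) with p_i = y_i·P.
Equating to 0.0324 bar^-2 and solving on 0 < X < 1: X = 0.456.

X = 0.456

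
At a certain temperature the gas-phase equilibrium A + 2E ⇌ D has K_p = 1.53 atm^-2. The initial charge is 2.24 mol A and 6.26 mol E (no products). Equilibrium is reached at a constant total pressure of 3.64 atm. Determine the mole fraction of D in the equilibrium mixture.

y_D = 0.404

Take 2.24 mol A as basis and let X be its fractional conversion, so ξ = 2.24X.
At extent ξ: n_A = 2.24 − 2.24X; n_E = 6.26 − 4.48X; n_D = 2.24X.
n_T = Σnᵢ = 8.5 − 4.48X.
Mole fractions y_i = n_i/n_T; K_p = p_D / (p_A p_E^2) with p_i = y_i·P.
Setting this equal to 1.53 atm^-2 and taking the physical root (0 < X < 1) gives X = 0.848.
Then n_D = 1.9, n_T = 4.7, so y_D = 0.404.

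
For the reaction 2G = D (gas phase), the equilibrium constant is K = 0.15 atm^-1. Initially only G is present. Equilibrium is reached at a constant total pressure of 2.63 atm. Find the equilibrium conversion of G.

Take 1 mol G as basis and let X be its fractional conversion, so ξ = 0.5X.
Moles: n_G = 1 − X; n_D = 0.5X.
Summing: n_T = 1 − 0.5X.
y_i = n_i/n_T, p_i = y_i·P. K = p_D / (p_G^2).
Equating to 0.15 atm^-1 and solving on 0 < X < 1: X = 0.377.

X = 0.377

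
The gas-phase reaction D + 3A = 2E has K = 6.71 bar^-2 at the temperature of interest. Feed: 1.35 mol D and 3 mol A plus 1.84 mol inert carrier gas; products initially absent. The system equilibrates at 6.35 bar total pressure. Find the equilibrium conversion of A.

Basis: 3 mol A initially; let X = conversion of A. Extent ξ = X.
Moles: n_D = 1.35 − X; n_A = 3 − 3X; n_E = 2X; n_I = 1.84 (inert).
Summing: n_T = 6.19 − 2X.
With p_i = (n_i/n_T)P, K = p_E^2 / (p_D p_A^3).
Setting this equal to 6.71 bar^-2 and taking the physical root (0 < X < 1) gives X = 0.770.

X = 0.770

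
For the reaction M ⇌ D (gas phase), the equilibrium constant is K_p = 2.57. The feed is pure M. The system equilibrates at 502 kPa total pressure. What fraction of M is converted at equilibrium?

Let X = conversion of M (basis 1 mol M); extent of reaction ξ = X.
Mole table: n_M = 1 − X; n_D = X.
n_T stays at 1 (no change in mole number).
With p_i = (n_i/n_T)P, K_p = p_D / (p_M).
Substituting and setting equal to 2.57 gives a polynomial in X; the root in (0,1) is X = 0.720.

X = 0.720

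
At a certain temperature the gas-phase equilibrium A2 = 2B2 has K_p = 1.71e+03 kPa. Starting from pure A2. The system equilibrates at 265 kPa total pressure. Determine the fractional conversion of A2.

X = 0.786

Let X = conversion of A2 (basis 1 mol A2); extent of reaction ξ = X.
At extent ξ: n_A2 = 1 − X; n_B2 = 2X.
n_T = Σnᵢ = 1 + X.
y_i = n_i/n_T, p_i = y_i·P. K_p = p_B2^2 / (p_A2).
Equating to 1.71e+03 kPa and solving on 0 < X < 1: X = 0.786.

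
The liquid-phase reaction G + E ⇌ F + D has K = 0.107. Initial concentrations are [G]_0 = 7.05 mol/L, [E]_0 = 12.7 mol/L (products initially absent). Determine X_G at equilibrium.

Let X = conversion of G; extent ξ = 7.05·X mol/L.
Concentrations: [G] = 7.05 − 7.05X; [E] = 12.7 − 7.05X; [F] = 7.05X; [D] = 7.05X.
K = [F] [D] / ([G] [E]).
This equals 0.107 at X = 0.326 (the root in 0 < X < 1).

X = 0.326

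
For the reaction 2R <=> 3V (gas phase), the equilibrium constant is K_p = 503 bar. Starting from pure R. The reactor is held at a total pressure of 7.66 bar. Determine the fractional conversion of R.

X = 0.851

Basis: 1 mol R initially; let X = conversion of R. Extent ξ = 0.5X.
At extent ξ: n_R = 1 − X; n_V = 1.5X.
n_T = Σnᵢ = 1 + 0.5X.
Mole fractions y_i = n_i/n_T; K_p = p_V^3 / (p_R^2) with p_i = y_i·P.
Equating to 503 bar and solving on 0 < X < 1: X = 0.851.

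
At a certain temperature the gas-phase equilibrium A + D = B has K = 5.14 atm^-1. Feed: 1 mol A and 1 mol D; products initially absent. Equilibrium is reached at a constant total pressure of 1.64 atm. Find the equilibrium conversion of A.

Let X = conversion of A (basis 1 mol A); extent of reaction ξ = X.
Species balance: n_A = 1 − X; n_D = 1 − X; n_B = X.
n_T = Σnᵢ = 2 − X.
y_i = n_i/n_T, p_i = y_i·P. K = p_B / (p_A p_D).
Setting this equal to 5.14 atm^-1 and taking the physical root (0 < X < 1) gives X = 0.674.

X = 0.674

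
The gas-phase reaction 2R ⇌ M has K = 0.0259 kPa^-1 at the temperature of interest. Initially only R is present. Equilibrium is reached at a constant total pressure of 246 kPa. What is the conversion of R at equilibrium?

X = 0.806

Basis: 1 mol R initially; let X = conversion of R. Extent ξ = 0.5X.
Species balance: n_R = 1 − X; n_M = 0.5X.
n_T = Σnᵢ = 1 − 0.5X.
With p_i = (n_i/n_T)P, K = p_M / (p_R^2).
Equating to 0.0259 kPa^-1 and solving on 0 < X < 1: X = 0.806.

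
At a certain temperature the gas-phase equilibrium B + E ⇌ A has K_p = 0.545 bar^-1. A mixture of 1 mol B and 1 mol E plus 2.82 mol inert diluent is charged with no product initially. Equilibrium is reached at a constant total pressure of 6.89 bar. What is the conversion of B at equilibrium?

X = 0.352

Basis: 1 mol B initially; let X = conversion of B. Extent ξ = X.
Species balance: n_B = 1 − X; n_E = 1 − X; n_A = X; n_I = 2.82 (inert).
Total moles n_T = 4.82 − X.
Mole fractions y_i = n_i/n_T; K_p = p_A / (p_B p_E) with p_i = y_i·P.
Setting this equal to 0.545 bar^-1 and taking the physical root (0 < X < 1) gives X = 0.352.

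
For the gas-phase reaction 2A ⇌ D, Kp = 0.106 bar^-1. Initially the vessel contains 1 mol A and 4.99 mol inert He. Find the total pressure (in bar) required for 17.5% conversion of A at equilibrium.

P = 7.16 bar

Basis: 1 mol A initially; let X = conversion of A. Extent ξ = 0.5X.
Species balance: n_A = 1 − X; n_D = 0.5X; n_I = 4.99 (inert).
Summing: n_T = 5.99 − 0.5X.
Kp = p_D / (p_A^2) with p_i = (n_i/n_T)·P.
At X = 0.175: the mole-fraction product g(X) = Π y_i^ν_i = 0.7588. Since Kp = g(X)·P^{-1}, P = (g/Kp)^(1/1) = (0.7588/0.106)^(1/1) = 7.16 bar.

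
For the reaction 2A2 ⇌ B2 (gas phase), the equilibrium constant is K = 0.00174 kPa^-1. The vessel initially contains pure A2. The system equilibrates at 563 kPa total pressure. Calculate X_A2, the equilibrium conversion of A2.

Basis: 1 mol A2 initially; let X = conversion of A2. Extent ξ = 0.5X.
Mole table: n_A2 = 1 − X; n_B2 = 0.5X.
Summing: n_T = 1 − 0.5X.
Mole fractions y_i = n_i/n_T; K = p_B2 / (p_A2^2) with p_i = y_i·P.
Equating to 0.00174 kPa^-1 and solving on 0 < X < 1: X = 0.549.

X = 0.549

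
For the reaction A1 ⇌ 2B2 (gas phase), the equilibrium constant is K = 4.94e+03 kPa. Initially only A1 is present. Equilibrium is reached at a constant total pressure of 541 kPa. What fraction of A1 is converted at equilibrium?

X = 0.834

Basis: 1 mol A1 initially; let X = conversion of A1. Extent ξ = X.
Moles: n_A1 = 1 − X; n_B2 = 2X.
Summing: n_T = 1 + X.
With p_i = (n_i/n_T)P, K = p_B2^2 / (p_A1).
Equating to 4.94e+03 kPa and solving on 0 < X < 1: X = 0.834.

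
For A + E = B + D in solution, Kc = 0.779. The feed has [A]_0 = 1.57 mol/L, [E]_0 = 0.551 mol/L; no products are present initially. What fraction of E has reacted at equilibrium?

X = 0.704

Let X = conversion of E; extent ξ = 0.551·X mol/L.
Concentrations: [A] = 1.57 − 0.551X; [E] = 0.551 − 0.551X; [B] = 0.551X; [D] = 0.551X.
Kc = [B] [D] / ([A] [E]).
Equating to 0.779: the physical root is X = 0.704.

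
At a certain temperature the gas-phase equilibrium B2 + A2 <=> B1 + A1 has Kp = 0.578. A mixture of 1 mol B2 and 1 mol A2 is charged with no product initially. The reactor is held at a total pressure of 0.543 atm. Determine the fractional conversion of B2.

X = 0.432

Let X = conversion of B2 (basis 1 mol B2); extent of reaction ξ = X.
Moles: n_B2 = 1 − X; n_A2 = 1 − X; n_B1 = X; n_A1 = X.
Total moles n_T = 2 (Δν = 0, constant).
Mole fractions y_i = n_i/n_T; Kp = p_B1 p_A1 / (p_B2 p_A2) with p_i = y_i·P.
Equating to 0.578 and solving on 0 < X < 1: X = 0.432.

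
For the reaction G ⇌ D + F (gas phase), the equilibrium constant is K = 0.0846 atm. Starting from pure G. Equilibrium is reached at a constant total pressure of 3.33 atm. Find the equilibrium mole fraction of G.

Let X = conversion of G (basis 1 mol G); extent of reaction ξ = X.
At extent ξ: n_G = 1 − X; n_D = X; n_F = X.
n_T = Σnᵢ = 1 + X.
y_i = n_i/n_T, p_i = y_i·P. K = p_D p_F / (p_G).
Equating to 0.0846 atm and solving on 0 < X < 1: X = 0.157.
Then n_G = 0.843, n_T = 1.16, so y_G = 0.728.

y_G = 0.728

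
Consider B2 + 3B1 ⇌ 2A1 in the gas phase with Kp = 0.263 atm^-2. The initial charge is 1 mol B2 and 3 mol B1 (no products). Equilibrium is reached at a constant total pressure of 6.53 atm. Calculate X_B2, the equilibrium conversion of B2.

Let X = conversion of B2 (basis 1 mol B2); extent of reaction ξ = X.
Moles: n_B2 = 1 − X; n_B1 = 3 − 3X; n_A1 = 2X.
Summing: n_T = 4 − 2X.
Mole fractions y_i = n_i/n_T; Kp = p_A1^2 / (p_B2 p_B1^3) with p_i = y_i·P.
Equating to 0.263 atm^-2 and solving on 0 < X < 1: X = 0.568.

X = 0.568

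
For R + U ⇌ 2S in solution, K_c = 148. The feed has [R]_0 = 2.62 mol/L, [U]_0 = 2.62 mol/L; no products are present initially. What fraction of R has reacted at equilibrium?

Let X = conversion of R; extent ξ = 2.62·X mol/L.
Concentrations: [R] = 2.62 − 2.62X; [U] = 2.62 − 2.62X; [S] = 5.24X.
K_c = [S]^2 / ([R] [U]).
Solving K_c = 148 for X ∈ (0,1): X = 0.859.

X = 0.859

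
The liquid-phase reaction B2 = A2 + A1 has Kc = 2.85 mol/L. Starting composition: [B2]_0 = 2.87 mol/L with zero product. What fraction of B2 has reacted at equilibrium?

Let X = conversion of B2; extent ξ = 2.87·X mol/L.
Concentrations: [B2] = 2.87 − 2.87X; [A2] = 2.87X; [A1] = 2.87X.
Kc = [A2] [A1] / ([B2]).
Equating to 2.85 mol/L: the physical root is X = 0.617.

X = 0.617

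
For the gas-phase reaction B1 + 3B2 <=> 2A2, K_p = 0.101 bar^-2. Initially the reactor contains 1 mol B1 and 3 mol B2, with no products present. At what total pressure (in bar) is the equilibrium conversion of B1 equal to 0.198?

P = 1.34 bar

Take 1 mol B1 as basis and let X be its fractional conversion, so ξ = X.
Moles: n_B1 = 1 − X; n_B2 = 3 − 3X; n_A2 = 2X.
Total moles n_T = 4 − 2X.
K_p = p_A2^2 / (p_B1 p_B2^3) with p_i = (n_i/n_T)·P.
At X = 0.198: the mole-fraction product g(X) = Π y_i^ν_i = 0.1823. Since K_p = g(X)·P^{-2}, P = (g/K_p)^(1/2) = (0.1823/0.101)^(1/2) = 1.34 bar.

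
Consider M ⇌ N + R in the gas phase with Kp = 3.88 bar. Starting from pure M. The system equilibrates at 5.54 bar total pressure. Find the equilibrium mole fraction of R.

y_R = 0.391

Basis: 1 mol M initially; let X = conversion of M. Extent ξ = X.
Moles: n_M = 1 − X; n_N = X; n_R = X.
Total moles n_T = 1 + X.
With p_i = (n_i/n_T)P, Kp = p_N p_R / (p_M).
This yields a degree-2 equation in X; solving on (0,1), X = 0.642.
Then n_R = 0.642, n_T = 1.64, so y_R = 0.391.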